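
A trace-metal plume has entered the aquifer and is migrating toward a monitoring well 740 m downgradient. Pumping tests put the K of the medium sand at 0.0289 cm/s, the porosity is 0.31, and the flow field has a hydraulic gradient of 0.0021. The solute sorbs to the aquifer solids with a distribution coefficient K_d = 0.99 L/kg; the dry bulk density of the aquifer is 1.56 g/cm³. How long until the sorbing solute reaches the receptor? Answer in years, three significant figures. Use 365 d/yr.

K = 0.0289 cm/s × 864 = 24.97 m/d
Darcy flux q = K·i = 24.97 × 0.0021 = 0.05244 m/d
Average linear velocity = 0.05244 / 0.31 = 0.1691 m/d
Retardation R = 1 + ρ_b·K_d/n = 1 + 1.56×0.99/0.31 = 5.982
Contaminant velocity v_c = v/R = 0.1691/5.982 = 0.02828 m/d
t = L/v_c = 740/0.02828 = 26170 d
   = 26170/365 = 71.7 yr

71.7 years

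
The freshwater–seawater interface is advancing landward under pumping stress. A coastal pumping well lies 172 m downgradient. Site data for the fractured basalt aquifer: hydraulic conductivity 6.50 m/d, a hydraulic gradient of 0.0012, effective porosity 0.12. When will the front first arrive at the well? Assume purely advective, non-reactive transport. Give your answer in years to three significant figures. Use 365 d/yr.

7.25 years

Darcy flux q = K·i = 6.50 × 0.0012 = 0.007800 m/d
Average linear velocity = 0.007800 / 0.12 = 0.06500 m/d
t = L / v = 172 / 0.06500 = 2646 d
   = 2646 / 365 = 7.25 yr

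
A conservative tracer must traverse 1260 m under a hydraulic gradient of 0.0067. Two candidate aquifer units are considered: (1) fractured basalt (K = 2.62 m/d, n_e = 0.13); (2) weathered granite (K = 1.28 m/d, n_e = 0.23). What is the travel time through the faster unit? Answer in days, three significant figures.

Unit 1 (fractured basalt): v = 2.62×0.0067/0.13 = 0.1350 m/d, t = 1260/0.1350 = 9331 d
Unit 2 (weathered granite): v = 1.28×0.0067/0.23 = 0.03729 m/d, t = 1260/0.03729 = 33790 d
Faster unit: t = 9330 d

9330 days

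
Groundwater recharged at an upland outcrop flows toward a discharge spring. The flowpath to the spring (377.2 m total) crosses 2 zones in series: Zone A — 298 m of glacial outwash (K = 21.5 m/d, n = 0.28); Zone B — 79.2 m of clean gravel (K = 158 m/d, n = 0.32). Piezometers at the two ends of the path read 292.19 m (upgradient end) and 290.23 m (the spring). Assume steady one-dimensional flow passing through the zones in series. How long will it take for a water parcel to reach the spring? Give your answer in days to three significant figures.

797 days

Total head drop ΔH = 292.19 − 290.23 = 1.96 m
Steady 1-D flow in series ⇒ the Darcy flux q is identical in every zone and the zone head losses add (resistances L/K in series).
Σ(L/K) = 298/21.5 + 79.2/158 = 13.86 + 0.5013 = 14.36 d
q = ΔH / Σ(L/K) = 1.96 / 14.36 = 0.1365 m/d (same in every zone)
Zone A: v = q/n = 0.1365/0.28 = 0.4874 m/d → t_A = 298/0.4874 = 611.4 d
Zone B: v = q/n = 0.1365/0.32 = 0.4265 m/d → t_B = 79.2/0.4265 = 185.7 d
Total t = 611.4 + 185.7 = 797.1 d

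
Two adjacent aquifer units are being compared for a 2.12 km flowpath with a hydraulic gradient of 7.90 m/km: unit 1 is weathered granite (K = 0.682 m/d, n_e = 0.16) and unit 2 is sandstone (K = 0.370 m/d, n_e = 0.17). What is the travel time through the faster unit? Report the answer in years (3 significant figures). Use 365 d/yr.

172 years

Unit 1 (weathered granite): v = 0.682×0.0079/0.16 = 0.03367 m/d, t = 2120/0.03367 = 62960 d
Unit 2 (sandstone): v = 0.370×0.0079/0.17 = 0.01719 m/d, t = 2120/0.01719 = 123300 d
Faster: 62960 d / 365 = 172 yr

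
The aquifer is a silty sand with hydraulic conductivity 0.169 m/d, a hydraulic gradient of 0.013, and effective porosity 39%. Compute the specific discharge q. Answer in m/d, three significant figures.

Darcy flux q = K·i = 0.169 × 0.013 = 0.002197 m/d

0.00220 m/d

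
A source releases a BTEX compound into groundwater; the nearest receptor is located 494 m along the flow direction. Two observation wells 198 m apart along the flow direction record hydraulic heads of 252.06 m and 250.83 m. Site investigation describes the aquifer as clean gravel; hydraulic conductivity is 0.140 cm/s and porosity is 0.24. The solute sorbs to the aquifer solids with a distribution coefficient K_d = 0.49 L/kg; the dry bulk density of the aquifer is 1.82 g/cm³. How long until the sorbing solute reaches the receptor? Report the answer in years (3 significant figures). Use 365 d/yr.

2.04 years

Hydraulic gradient i = (252.06 − 250.83) / 198 = 1.23 / 198 = 0.006212
K = 0.140 cm/s × 864 = 121.0 m/d
Darcy flux q = K·i = 121.0 × 0.006212 = 0.7514 m/d
Average linear velocity = 0.7514 / 0.24 = 3.131 m/d
Retardation R = 1 + ρ_b·K_d/n = 1 + 1.82×0.49/0.24 = 4.716
Contaminant velocity v_c = v/R = 3.131/4.716 = 0.6639 m/d
t = L/v_c = 494/0.6639 = 744.1 d
   = 744.1/365 = 2.04 yr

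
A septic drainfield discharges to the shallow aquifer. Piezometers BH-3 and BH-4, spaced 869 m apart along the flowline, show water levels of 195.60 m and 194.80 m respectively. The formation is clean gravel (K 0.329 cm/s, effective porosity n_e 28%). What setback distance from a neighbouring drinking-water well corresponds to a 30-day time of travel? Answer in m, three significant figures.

Hydraulic gradient i = (195.60 − 194.80) / 869 = 0.80 / 869 = 9.206e-4
K = 0.329 cm/s × 864 = 284.3 m/d
Darcy flux q = K·i = 284.3 × 9.206e-4 = 0.2617 m/d
v_s = q/n_e = 0.2617/0.28 = 0.9346 m/d
L = v × T = 0.9346 × 30 = 28.04 m

28.0 m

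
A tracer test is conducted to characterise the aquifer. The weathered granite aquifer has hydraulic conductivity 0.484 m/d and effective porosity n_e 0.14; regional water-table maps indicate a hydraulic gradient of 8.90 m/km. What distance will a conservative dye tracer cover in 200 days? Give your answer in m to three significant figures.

Darcy flux q = K·i = 0.484 × 0.0089 = 0.004308 m/d
v_s = q/n_e = 0.004308/0.14 = 0.03077 m/d
L = v × T = 0.03077 × 200 = 6.154 m

6.15 m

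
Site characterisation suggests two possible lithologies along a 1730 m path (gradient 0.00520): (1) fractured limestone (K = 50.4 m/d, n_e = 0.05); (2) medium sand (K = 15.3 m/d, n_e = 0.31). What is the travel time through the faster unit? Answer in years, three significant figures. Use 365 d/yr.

0.904 years

Unit 1 (fractured limestone): v = 50.4×0.0052/0.05 = 5.242 m/d, t = 1730/5.242 = 330.1 d
Unit 2 (medium sand): v = 15.3×0.0052/0.31 = 0.2566 m/d, t = 1730/0.2566 = 6741 d
Faster: 330.1 d / 365 = 0.904 yr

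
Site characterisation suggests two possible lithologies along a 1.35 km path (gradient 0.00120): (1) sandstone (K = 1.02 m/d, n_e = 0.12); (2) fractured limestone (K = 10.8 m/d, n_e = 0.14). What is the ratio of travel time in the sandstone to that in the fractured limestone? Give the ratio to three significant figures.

9.08

Unit 1 (sandstone): v = 1.02×0.0012/0.12 = 0.01020 m/d, t = 1350/0.01020 = 132400 d
Unit 2 (fractured limestone): v = 10.8×0.0012/0.14 = 0.09257 m/d, t = 1350/0.09257 = 14580 d
t(sandstone) / t(fractured limestone) = 132400/14580 = 9.08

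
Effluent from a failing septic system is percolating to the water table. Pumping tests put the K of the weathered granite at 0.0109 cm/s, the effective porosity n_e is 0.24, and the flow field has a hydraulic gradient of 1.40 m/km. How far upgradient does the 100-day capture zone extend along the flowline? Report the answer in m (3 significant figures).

K = 0.0109 cm/s × 864 = 9.418 m/d
Specific discharge q = 9.418 × 0.0014 = 0.01318 m/d
v = Ki/n = 9.418·0.0014/0.24 = 0.05494 m/d
L = v × T = 0.05494 × 100 = 5.494 m

5.49 m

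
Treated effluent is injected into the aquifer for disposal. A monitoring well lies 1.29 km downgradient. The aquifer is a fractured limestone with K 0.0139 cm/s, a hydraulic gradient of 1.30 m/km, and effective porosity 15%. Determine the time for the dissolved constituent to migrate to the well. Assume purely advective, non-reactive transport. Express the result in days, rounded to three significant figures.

K = 0.0139 cm/s × 864 = 12.01 m/d
Specific discharge q = 12.01 × 0.0013 = 0.01561 m/d
Average linear velocity = 0.01561 / 0.15 = 0.1041 m/d
L = 1.29 km = 1290 m
t = L / v = 1290 / 0.1041 = 12390 d

12400 days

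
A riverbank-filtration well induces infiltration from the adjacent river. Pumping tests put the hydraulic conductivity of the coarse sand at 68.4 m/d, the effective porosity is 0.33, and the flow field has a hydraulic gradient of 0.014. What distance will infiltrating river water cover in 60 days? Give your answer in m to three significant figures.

174 m

q = Ki = 68.4 × 0.014 = 0.9576 m/d
Average linear velocity = 0.9576 / 0.33 = 2.902 m/d
L = v × T = 2.902 × 60 = 174.1 m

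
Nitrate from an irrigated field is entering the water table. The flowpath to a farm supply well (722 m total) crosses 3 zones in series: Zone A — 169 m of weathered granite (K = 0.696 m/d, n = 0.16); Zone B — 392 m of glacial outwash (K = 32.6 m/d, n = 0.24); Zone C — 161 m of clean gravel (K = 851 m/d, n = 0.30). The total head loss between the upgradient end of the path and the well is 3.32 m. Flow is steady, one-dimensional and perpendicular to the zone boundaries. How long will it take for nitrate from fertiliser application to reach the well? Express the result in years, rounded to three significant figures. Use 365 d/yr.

Steady 1-D flow in series ⇒ the Darcy flux q is identical in every zone and the zone head losses add (resistances L/K in series).
Σ(L/K) = 169/0.696 + 392/32.6 + 161/851 = 242.8 + 12.02 + 0.1892 = 255.0 d
q = ΔH / Σ(L/K) = 3.32 / 255.0 = 0.01302 m/d (same in every zone)
Zone A: v = q/n = 0.01302/0.16 = 0.08136 m/d → t_A = 169/0.08136 = 2077 d
Zone B: v = q/n = 0.01302/0.24 = 0.05424 m/d → t_B = 392/0.05424 = 7227 d
Zone C: v = q/n = 0.01302/0.30 = 0.04339 m/d → t_C = 161/0.04339 = 3710 d
Total t = 2077 + 7227 + 3710 = 13010 d
   = 13010 / 365 = 35.7 yr

35.7 years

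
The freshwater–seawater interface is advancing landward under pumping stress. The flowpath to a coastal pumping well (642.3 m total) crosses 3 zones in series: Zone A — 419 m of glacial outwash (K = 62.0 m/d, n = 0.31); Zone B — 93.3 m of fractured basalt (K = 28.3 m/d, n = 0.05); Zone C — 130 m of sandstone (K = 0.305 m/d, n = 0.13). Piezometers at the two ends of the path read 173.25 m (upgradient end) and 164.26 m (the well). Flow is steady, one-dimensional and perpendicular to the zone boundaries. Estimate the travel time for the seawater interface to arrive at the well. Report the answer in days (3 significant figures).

7350 days

Total head drop ΔH = 173.25 − 164.26 = 8.99 m
Continuity: the same q passes through each zone, so ΔH = q·Σ(L_j/K_j) — the zones act as resistances in series.
Σ(L/K) = 419/62.0 + 93.3/28.3 + 130/0.305 = 6.758 + 3.297 + 426.2 = 436.3 d
q = ΔH / Σ(L/K) = 8.99 / 436.3 = 0.02061 m/d (same in every zone)
Zone A: v = q/n = 0.02061/0.31 = 0.06647 m/d → t_A = 419/0.06647 = 6304 d
Zone B: v = q/n = 0.02061/0.05 = 0.4121 m/d → t_B = 93.3/0.4121 = 226.4 d
Zone C: v = q/n = 0.02061/0.13 = 0.1585 m/d → t_C = 130/0.1585 = 820.2 d
Total t = 6304 + 226.4 + 820.2 = 7350 d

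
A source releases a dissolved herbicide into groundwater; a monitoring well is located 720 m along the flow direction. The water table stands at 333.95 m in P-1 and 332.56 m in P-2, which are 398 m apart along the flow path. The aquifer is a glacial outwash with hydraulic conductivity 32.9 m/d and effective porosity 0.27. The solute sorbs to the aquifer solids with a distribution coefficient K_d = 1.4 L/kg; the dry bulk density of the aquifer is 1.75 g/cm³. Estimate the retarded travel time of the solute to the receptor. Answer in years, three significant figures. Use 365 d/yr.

46.7 years

Hydraulic gradient i = (333.95 − 332.56) / 398 = 1.39 / 398 = 0.003492
q = Ki = 32.9 × 0.003492 = 0.1149 m/d
Average linear velocity = 0.1149 / 0.27 = 0.4256 m/d
Retardation R = 1 + ρ_b·K_d/n = 1 + 1.75×1.4/0.27 = 10.07
Contaminant velocity v_c = v/R = 0.4256/10.07 = 0.04224 m/d
t = L/v_c = 720/0.04224 = 17040 d
   = 17040/365 = 46.7 yr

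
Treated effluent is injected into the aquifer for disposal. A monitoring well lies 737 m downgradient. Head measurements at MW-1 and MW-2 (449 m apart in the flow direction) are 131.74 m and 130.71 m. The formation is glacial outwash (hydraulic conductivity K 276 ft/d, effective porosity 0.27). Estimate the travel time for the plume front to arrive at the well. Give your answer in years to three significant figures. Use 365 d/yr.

2.83 years

Hydraulic gradient i = (131.74 − 130.71) / 449 = 1.03 / 449 = 0.002294
K = 276 ft/d × 0.3048 = 84.12 m/d
Darcy flux q = K·i = 84.12 × 0.002294 = 0.1930 m/d
Seepage velocity v = q / n = 0.1930 / 0.27 = 0.7147 m/d
t = L / v = 737 / 0.7147 = 1031 d
   = 1031 / 365 = 2.83 yr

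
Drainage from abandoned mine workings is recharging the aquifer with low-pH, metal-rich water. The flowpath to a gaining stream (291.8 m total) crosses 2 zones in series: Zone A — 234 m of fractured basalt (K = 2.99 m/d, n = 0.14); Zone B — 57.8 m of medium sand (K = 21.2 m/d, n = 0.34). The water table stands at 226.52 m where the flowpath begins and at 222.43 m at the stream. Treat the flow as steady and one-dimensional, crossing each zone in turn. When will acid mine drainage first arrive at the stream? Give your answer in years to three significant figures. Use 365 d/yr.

2.84 years

Total head drop ΔH = 226.52 − 222.43 = 4.09 m
Steady 1-D flow in series ⇒ the Darcy flux q is identical in every zone and the zone head losses add (resistances L/K in series).
Σ(L/K) = 234/2.99 + 57.8/21.2 = 78.26 + 2.726 = 80.99 d
q = ΔH / Σ(L/K) = 4.09 / 80.99 = 0.05050 m/d (same in every zone)
Zone A: v = q/n = 0.05050/0.14 = 0.3607 m/d → t_A = 234/0.3607 = 648.7 d
Zone B: v = q/n = 0.05050/0.34 = 0.1485 m/d → t_B = 57.8/0.1485 = 389.1 d
Total t = 648.7 + 389.1 = 1038 d
   = 1038 / 365 = 2.84 yr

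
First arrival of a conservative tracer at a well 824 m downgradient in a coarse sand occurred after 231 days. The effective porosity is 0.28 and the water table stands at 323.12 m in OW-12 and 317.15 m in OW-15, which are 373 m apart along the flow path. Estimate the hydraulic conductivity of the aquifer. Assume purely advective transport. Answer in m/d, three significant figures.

Hydraulic gradient i = (323.12 − 317.15) / 373 = 5.97 / 373 = 0.01601
v = L / t = 824 / 231 = 3.567 m/d
K = v · n / i = 3.567 × 0.28 / 0.01601 = 62.4 m/d

62.4 m/d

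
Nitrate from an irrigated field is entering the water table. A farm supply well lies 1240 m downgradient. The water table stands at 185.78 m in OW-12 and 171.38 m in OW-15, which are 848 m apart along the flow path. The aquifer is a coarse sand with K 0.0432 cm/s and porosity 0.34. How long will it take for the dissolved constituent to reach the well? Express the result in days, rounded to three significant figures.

Hydraulic gradient i = (185.78 − 171.38) / 848 = 14.40 / 848 = 0.01698
K = 0.0432 cm/s × 864 = 37.32 m/d
Darcy flux q = K·i = 37.32 × 0.01698 = 0.6338 m/d
Average linear velocity = 0.6338 / 0.34 = 1.864 m/d
t = L / v = 1240 / 1.864 = 665.2 d

665 days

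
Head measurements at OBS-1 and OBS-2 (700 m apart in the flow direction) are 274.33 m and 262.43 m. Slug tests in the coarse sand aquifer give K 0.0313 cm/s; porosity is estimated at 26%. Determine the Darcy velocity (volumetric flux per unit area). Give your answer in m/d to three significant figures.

Hydraulic gradient i = (274.33 − 262.43) / 700 = 11.90 / 700 = 0.01700
K = 0.0313 cm/s × 864 = 27.04 m/d
q = Ki = 27.04 × 0.01700 = 0.4597 m/d

0.460 m/d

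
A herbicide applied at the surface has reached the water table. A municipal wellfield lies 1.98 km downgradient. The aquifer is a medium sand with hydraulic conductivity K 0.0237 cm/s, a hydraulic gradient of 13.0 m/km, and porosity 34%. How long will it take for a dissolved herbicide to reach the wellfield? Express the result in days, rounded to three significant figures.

2530 days

K = 0.0237 cm/s × 864 = 20.48 m/d
q = Ki = 20.48 × 0.013 = 0.2662 m/d
Average linear velocity = 0.2662 / 0.34 = 0.7829 m/d
L = 1.98 km = 1980 m
t = L / v = 1980 / 0.7829 = 2529 d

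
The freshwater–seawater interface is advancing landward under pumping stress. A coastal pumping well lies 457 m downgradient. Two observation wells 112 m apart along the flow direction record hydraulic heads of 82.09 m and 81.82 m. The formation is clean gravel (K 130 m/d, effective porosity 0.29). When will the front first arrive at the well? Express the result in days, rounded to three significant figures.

423 days

Hydraulic gradient i = (82.09 − 81.82) / 112 = 0.27 / 112 = 0.002411
q = Ki = 130 × 0.002411 = 0.3134 m/d
v_s = q/n_e = 0.3134/0.29 = 1.081 m/d
t = L / v = 457 / 1.081 = 422.9 d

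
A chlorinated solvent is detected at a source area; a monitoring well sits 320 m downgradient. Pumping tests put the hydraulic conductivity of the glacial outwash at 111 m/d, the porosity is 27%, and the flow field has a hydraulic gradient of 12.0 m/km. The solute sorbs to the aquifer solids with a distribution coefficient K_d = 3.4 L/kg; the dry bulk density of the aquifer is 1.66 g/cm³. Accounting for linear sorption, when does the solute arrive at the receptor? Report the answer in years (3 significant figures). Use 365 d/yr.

3.89 years

Darcy flux q = K·i = 111 × 0.012 = 1.332 m/d
Seepage velocity v = q / n = 1.332 / 0.27 = 4.933 m/d
Retardation R = 1 + ρ_b·K_d/n = 1 + 1.66×3.4/0.27 = 21.90
Contaminant velocity v_c = v/R = 4.933/21.90 = 0.2252 m/d
t = L/v_c = 320/0.2252 = 1421 d
   = 1421/365 = 3.89 yr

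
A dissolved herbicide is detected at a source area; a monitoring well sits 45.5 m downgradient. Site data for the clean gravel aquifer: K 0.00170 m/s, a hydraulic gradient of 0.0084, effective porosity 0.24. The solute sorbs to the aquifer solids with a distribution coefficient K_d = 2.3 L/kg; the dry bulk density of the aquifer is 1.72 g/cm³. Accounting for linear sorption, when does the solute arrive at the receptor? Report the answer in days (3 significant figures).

155 days

K = 0.00170 m/s × 86400 s/d = 146.9 m/d
Darcy flux q = K·i = 146.9 × 0.0084 = 1.234 m/d
Average linear velocity = 1.234 / 0.24 = 5.141 m/d
Retardation R = 1 + ρ_b·K_d/n = 1 + 1.72×2.3/0.24 = 17.48
Contaminant velocity v_c = v/R = 5.141/17.48 = 0.2940 m/d
t = L/v_c = 45.5/0.2940 = 154.7 d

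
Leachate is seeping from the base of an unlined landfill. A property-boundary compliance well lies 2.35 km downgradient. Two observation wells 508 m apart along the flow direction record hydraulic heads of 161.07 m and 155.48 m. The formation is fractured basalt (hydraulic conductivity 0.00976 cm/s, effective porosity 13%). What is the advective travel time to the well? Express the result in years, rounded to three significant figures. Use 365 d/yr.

Hydraulic gradient i = (161.07 − 155.48) / 508 = 5.59 / 508 = 0.01100
K = 0.00976 cm/s × 864 = 8.433 m/d
q = Ki = 8.433 × 0.01100 = 0.09279 m/d
v = Ki/n = 8.433·0.01100/0.13 = 0.7138 m/d
L = 2.35 km = 2350 m
t = L / v = 2350 / 0.7138 = 3292 d
   = 3292 / 365 = 9.02 yr

9.02 years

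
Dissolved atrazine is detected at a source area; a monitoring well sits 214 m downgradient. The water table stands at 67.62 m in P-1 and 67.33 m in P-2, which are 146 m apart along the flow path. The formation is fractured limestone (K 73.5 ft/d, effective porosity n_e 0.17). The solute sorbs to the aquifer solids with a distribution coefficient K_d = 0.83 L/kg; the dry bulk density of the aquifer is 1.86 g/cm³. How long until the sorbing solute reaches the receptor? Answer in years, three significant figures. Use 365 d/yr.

Hydraulic gradient i = (67.62 − 67.33) / 146 = 0.29 / 146 = 0.001986
K = 73.5 ft/d × 0.3048 = 22.40 m/d
Darcy flux q = K·i = 22.40 × 0.001986 = 0.04450 m/d
v_s = q/n_e = 0.04450/0.17 = 0.2618 m/d
Retardation R = 1 + ρ_b·K_d/n = 1 + 1.86×0.83/0.17 = 10.08
Contaminant velocity v_c = v/R = 0.2618/10.08 = 0.02596 m/d
t = L/v_c = 214/0.02596 = 8242 d
   = 8242/365 = 22.6 yr

22.6 years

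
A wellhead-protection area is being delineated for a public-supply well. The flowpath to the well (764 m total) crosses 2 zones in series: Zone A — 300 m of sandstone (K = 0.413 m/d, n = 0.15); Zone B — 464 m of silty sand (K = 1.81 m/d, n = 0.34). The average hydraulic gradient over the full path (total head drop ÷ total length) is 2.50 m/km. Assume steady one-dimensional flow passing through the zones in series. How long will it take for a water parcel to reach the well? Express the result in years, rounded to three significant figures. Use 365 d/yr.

Continuity: the same q passes through each zone, so ΔH = q·Σ(L_j/K_j) — the zones act as resistances in series.
Σ(L/K) = 300/0.413 + 464/1.81 = 726.4 + 256.4 = 982.7 d
K_eq = L_total / Σ(L/K) = 764 / 982.7 = 0.7774 m/d
q = K_eq · i = 0.7774 × 0.0025 = 0.001944 m/d (same in every zone)
Zone A: v = q/n = 0.001944/0.15 = 0.01296 m/d → t_A = 300/0.01296 = 23150 d
Zone B: v = q/n = 0.001944/0.34 = 0.005716 m/d → t_B = 464/0.005716 = 81170 d
Total t = 23150 + 81170 = 104300 d
   = 104300 / 365 = 286 yr

286 years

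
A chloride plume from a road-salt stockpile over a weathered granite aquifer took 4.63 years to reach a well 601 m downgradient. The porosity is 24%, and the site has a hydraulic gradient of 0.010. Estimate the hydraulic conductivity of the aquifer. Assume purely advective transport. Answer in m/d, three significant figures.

8.54 m/d

t = 4.63 years = 1690 d
v = L / t = 601 / 1690 = 0.3556 m/d
K = v · n / i = 0.3556 × 0.24 / 0.010 = 8.54 m/d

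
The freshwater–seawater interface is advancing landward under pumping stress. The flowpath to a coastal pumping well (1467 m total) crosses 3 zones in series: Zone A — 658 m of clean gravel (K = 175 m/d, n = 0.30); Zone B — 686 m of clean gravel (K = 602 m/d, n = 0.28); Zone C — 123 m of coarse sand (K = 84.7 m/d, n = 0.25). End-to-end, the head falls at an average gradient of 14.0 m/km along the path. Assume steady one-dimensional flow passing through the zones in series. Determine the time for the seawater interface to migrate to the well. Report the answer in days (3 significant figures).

Steady 1-D flow in series ⇒ the Darcy flux q is identical in every zone and the zone head losses add (resistances L/K in series).
Σ(L/K) = 658/175 + 686/602 + 123/84.7 = 3.760 + 1.140 + 1.452 = 6.352 d
K_eq = L_total / Σ(L/K) = 1467 / 6.352 = 231.0 m/d
q = K_eq · i = 231.0 × 0.014 = 3.233 m/d (same in every zone)
Zone A: v = q/n = 3.233/0.30 = 10.78 m/d → t_A = 658/10.78 = 61.05 d
Zone B: v = q/n = 3.233/0.28 = 11.55 m/d → t_B = 686/11.55 = 59.40 d
Zone C: v = q/n = 3.233/0.25 = 12.93 m/d → t_C = 123/12.93 = 9.510 d
Total t = 61.05 + 59.40 + 9.510 = 130.0 d

130 days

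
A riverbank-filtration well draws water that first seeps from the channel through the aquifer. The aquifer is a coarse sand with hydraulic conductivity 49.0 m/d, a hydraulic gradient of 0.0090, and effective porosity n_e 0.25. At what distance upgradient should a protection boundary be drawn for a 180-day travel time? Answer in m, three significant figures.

318 m

Specific discharge q = 49.0 × 0.0090 = 0.4410 m/d
v = Ki/n = 49.0·0.0090/0.25 = 1.764 m/d
L = v × T = 1.764 × 180 = 317.5 m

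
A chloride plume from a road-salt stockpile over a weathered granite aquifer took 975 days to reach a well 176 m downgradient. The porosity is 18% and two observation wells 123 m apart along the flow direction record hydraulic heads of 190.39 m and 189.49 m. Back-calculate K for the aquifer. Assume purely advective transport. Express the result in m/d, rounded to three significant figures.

Hydraulic gradient i = (190.39 − 189.49) / 123 = 0.90 / 123 = 0.007317
v = L / t = 176 / 975 = 0.1805 m/d
K = v · n / i = 0.1805 × 0.18 / 0.007317 = 4.44 m/d

4.44 m/d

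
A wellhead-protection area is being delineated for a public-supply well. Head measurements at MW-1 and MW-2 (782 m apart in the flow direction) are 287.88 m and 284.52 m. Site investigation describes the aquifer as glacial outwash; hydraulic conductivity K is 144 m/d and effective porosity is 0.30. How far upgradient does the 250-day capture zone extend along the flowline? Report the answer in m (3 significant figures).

Hydraulic gradient i = (287.88 − 284.52) / 782 = 3.36 / 782 = 0.004297
q = Ki = 144 × 0.004297 = 0.6187 m/d
Seepage velocity v = q / n = 0.6187 / 0.30 = 2.062 m/d
L = v × T = 2.062 × 250 = 515.6 m

516 m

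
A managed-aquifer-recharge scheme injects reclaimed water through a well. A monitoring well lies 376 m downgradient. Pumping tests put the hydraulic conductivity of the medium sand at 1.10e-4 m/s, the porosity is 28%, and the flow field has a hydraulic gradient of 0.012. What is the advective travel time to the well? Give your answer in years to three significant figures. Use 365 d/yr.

2.53 years

K = 1.10e-4 m/s × 86400 s/d = 9.504 m/d
q = Ki = 9.504 × 0.012 = 0.1140 m/d
v_s = q/n_e = 0.1140/0.28 = 0.4073 m/d
t = L / v = 376 / 0.4073 = 923.1 d
   = 923.1 / 365 = 2.53 yr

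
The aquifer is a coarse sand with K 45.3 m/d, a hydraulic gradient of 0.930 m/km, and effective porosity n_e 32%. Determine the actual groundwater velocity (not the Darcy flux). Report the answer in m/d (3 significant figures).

0.132 m/d

Darcy flux q = K·i = 45.3 × 9.3e-4 = 0.04213 m/d
v = Ki/n = 45.3·9.3e-4/0.32 = 0.1317 m/d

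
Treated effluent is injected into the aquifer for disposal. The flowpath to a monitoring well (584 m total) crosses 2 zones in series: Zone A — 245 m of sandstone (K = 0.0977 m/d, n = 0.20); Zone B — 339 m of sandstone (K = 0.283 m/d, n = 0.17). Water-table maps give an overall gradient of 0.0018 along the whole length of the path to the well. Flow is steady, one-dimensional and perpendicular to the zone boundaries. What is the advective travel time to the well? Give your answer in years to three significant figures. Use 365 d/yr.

Steady 1-D flow in series ⇒ the Darcy flux q is identical in every zone and the zone head losses add (resistances L/K in series).
Σ(L/K) = 245/0.0977 + 339/0.283 = 2508 + 1198 = 3706 d
K_eq = L_total / Σ(L/K) = 584 / 3706 = 0.1576 m/d
q = K_eq · i = 0.1576 × 0.0018 = 2.837e-4 m/d (same in every zone)
Zone A: v = q/n = 2.837e-4/0.20 = 0.001418 m/d → t_A = 245/0.001418 = 172700 d
Zone B: v = q/n = 2.837e-4/0.17 = 0.001669 m/d → t_B = 339/0.001669 = 203100 d
Total t = 172700 + 203100 = 375900 d
   = 375900 / 365 = 1030 yr

1030 years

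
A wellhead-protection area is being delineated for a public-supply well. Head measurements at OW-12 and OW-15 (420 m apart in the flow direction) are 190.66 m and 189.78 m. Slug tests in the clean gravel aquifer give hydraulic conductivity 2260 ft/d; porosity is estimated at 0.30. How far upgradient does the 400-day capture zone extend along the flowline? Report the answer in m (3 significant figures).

Hydraulic gradient i = (190.66 − 189.78) / 420 = 0.88 / 420 = 0.002095
K = 2260 ft/d × 0.3048 = 688.8 m/d
Specific discharge q = 688.8 × 0.002095 = 1.443 m/d
v = Ki/n = 688.8·0.002095/0.30 = 4.811 m/d
L = v × T = 4.811 × 400 = 1924 m

1920 m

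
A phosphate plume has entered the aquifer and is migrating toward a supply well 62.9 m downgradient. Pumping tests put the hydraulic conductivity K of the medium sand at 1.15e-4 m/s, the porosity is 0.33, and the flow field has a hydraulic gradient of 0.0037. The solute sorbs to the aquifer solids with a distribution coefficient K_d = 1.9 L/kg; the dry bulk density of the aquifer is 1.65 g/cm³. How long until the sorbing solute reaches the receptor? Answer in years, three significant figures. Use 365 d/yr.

16.2 years

K = 1.15e-4 m/s × 86400 s/d = 9.936 m/d
Specific discharge q = 9.936 × 0.0037 = 0.03676 m/d
v = Ki/n = 9.936·0.0037/0.33 = 0.1114 m/d
Retardation R = 1 + ρ_b·K_d/n = 1 + 1.65×1.9/0.33 = 10.50
Contaminant velocity v_c = v/R = 0.1114/10.50 = 0.01061 m/d
t = L/v_c = 62.9/0.01061 = 5928 d
   = 5928/365 = 16.2 yr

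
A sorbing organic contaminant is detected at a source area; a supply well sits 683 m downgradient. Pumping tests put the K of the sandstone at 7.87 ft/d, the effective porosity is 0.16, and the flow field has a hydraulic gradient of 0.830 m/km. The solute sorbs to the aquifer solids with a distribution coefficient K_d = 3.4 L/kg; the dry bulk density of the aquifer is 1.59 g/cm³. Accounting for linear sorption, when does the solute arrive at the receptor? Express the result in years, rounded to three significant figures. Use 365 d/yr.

K = 7.87 ft/d × 0.3048 = 2.399 m/d
Darcy flux q = K·i = 2.399 × 8.3e-4 = 0.001991 m/d
Average linear velocity = 0.001991 / 0.16 = 0.01244 m/d
Retardation R = 1 + ρ_b·K_d/n = 1 + 1.59×3.4/0.16 = 34.79
Contaminant velocity v_c = v/R = 0.01244/34.79 = 3.577e-4 m/d
t = L/v_c = 683/3.577e-4 = 1.909e6 d
   = 1.909e6/365 = 5230 yr

5230 years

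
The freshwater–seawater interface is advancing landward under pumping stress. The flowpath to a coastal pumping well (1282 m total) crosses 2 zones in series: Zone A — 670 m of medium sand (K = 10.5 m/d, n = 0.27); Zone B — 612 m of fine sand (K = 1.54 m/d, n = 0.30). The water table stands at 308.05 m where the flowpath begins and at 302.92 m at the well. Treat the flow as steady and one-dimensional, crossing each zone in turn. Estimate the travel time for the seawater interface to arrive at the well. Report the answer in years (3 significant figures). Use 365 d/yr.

89.8 years

Total head drop ΔH = 308.05 − 302.92 = 5.13 m
Continuity: the same q passes through each zone, so ΔH = q·Σ(L_j/K_j) — the zones act as resistances in series.
Σ(L/K) = 670/10.5 + 612/1.54 = 63.81 + 397.4 = 461.2 d
q = ΔH / Σ(L/K) = 5.13 / 461.2 = 0.01112 m/d (same in every zone)
Zone A: v = q/n = 0.01112/0.27 = 0.04120 m/d → t_A = 670/0.04120 = 16260 d
Zone B: v = q/n = 0.01112/0.30 = 0.03708 m/d → t_B = 612/0.03708 = 16510 d
Total t = 16260 + 16510 = 32770 d
   = 32770 / 365 = 89.8 yr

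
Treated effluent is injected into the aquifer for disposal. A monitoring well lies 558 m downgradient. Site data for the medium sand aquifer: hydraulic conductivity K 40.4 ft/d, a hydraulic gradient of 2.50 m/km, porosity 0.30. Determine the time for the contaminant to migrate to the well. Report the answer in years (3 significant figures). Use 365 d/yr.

14.9 years

K = 40.4 ft/d × 0.3048 = 12.31 m/d
q = Ki = 12.31 × 0.0025 = 0.03078 m/d
v = Ki/n = 12.31·0.0025/0.30 = 0.1026 m/d
t = L / v = 558 / 0.1026 = 5438 d
   = 5438 / 365 = 14.9 yr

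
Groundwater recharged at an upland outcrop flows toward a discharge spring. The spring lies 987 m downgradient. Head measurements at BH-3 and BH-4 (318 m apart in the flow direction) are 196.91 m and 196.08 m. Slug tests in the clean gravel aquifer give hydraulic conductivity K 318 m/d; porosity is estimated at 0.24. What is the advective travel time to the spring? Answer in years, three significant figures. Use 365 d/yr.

0.782 years

Hydraulic gradient i = (196.91 − 196.08) / 318 = 0.83 / 318 = 0.002610
q = Ki = 318 × 0.002610 = 0.8300 m/d
Average linear velocity = 0.8300 / 0.24 = 3.458 m/d
t = L / v = 987 / 3.458 = 285.4 d
   = 285.4 / 365 = 0.782 yr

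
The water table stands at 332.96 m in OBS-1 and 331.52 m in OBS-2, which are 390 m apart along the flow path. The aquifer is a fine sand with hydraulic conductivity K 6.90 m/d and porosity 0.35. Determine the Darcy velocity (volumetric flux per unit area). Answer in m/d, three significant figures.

Hydraulic gradient i = (332.96 − 331.52) / 390 = 1.44 / 390 = 0.003692
Specific discharge q = 6.90 × 0.003692 = 0.02548 m/d

0.0255 m/d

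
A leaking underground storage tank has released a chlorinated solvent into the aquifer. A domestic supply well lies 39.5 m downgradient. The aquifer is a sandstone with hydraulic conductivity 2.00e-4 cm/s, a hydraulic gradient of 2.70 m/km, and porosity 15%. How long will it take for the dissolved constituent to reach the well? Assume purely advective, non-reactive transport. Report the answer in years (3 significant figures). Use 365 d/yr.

34.8 years

K = 2.00e-4 cm/s × 864 = 0.1728 m/d
Darcy flux q = K·i = 0.1728 × 0.0027 = 4.666e-4 m/d
Average linear velocity = 4.666e-4 / 0.15 = 0.003110 m/d
t = L / v = 39.5 / 0.003110 = 12700 d
   = 12700 / 365 = 34.8 yr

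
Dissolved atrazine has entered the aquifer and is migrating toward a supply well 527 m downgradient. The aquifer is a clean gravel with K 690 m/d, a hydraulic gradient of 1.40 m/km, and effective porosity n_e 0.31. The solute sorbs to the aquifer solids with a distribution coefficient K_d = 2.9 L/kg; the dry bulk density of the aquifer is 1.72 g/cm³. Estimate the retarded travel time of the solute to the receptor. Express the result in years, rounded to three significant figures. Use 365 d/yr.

7.92 years

Specific discharge q = 690 × 0.0014 = 0.9660 m/d
Average linear velocity = 0.9660 / 0.31 = 3.116 m/d
Retardation R = 1 + ρ_b·K_d/n = 1 + 1.72×2.9/0.31 = 17.09
Contaminant velocity v_c = v/R = 3.116/17.09 = 0.1823 m/d
t = L/v_c = 527/0.1823 = 2890 d
   = 2890/365 = 7.92 yr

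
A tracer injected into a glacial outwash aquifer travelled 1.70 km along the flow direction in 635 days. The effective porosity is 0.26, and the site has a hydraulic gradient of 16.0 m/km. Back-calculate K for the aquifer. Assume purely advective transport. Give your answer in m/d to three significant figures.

43.5 m/d

L = 1.70 km = 1700 m
v = L / t = 1700 / 635 = 2.677 m/d
K = v · n / i = 2.677 × 0.26 / 0.016 = 43.5 m/d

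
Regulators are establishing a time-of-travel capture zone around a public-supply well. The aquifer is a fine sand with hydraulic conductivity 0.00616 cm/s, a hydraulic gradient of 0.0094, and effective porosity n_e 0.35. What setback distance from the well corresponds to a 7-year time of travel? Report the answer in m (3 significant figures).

K = 0.00616 cm/s × 864 = 5.322 m/d
Specific discharge q = 5.322 × 0.0094 = 0.05003 m/d
Seepage velocity v = q / n = 0.05003 / 0.35 = 0.1429 m/d
T = 7 yr × 365 = 2555 d
L = v × T = 0.1429 × 2555 = 365.2 m

365 m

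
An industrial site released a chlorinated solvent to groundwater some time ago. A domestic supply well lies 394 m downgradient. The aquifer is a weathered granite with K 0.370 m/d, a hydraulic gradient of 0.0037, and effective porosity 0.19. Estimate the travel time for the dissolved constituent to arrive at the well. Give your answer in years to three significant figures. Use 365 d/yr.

Specific discharge q = 0.370 × 0.0037 = 0.001369 m/d
v_s = q/n_e = 0.001369/0.19 = 0.007205 m/d
t = L / v = 394 / 0.007205 = 54680 d
   = 54680 / 365 = 150 yr

150 years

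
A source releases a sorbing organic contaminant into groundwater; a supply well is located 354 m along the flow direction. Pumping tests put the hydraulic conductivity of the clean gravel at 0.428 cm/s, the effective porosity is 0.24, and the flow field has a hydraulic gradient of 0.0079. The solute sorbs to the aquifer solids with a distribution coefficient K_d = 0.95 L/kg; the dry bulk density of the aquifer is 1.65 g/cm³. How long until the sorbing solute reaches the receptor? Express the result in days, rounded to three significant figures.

219 days

K = 0.428 cm/s × 864 = 369.8 m/d
Darcy flux q = K·i = 369.8 × 0.0079 = 2.921 m/d
Seepage velocity v = q / n = 2.921 / 0.24 = 12.17 m/d
Retardation R = 1 + ρ_b·K_d/n = 1 + 1.65×0.95/0.24 = 7.531
Contaminant velocity v_c = v/R = 12.17/7.531 = 1.616 m/d
t = L/v_c = 354/1.616 = 219.0 d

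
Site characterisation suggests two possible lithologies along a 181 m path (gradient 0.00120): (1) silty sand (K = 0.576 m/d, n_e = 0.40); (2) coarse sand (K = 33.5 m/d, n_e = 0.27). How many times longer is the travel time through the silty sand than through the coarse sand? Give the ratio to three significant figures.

Unit 1 (silty sand): v = 0.576×0.0012/0.40 = 0.001728 m/d, t = 181/0.001728 = 104700 d
Unit 2 (coarse sand): v = 33.5×0.0012/0.27 = 0.1489 m/d, t = 181/0.1489 = 1216 d
t(silty sand) / t(coarse sand) = 104700/1216 = 86.2

86.2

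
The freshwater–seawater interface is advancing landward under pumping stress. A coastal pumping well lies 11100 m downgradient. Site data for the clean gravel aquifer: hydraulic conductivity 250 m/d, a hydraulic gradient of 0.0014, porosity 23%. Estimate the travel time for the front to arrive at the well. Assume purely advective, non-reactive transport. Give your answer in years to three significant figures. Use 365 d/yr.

20.0 years

Darcy flux q = K·i = 250 × 0.0014 = 0.3500 m/d
v_s = q/n_e = 0.3500/0.23 = 1.522 m/d
t = L / v = 11100 / 1.522 = 7294 d
   = 7294 / 365 = 20.0 yr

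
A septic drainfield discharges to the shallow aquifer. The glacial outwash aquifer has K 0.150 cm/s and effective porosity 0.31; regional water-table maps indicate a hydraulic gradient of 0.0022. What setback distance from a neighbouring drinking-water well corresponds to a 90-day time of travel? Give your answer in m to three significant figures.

82.8 m

K = 0.150 cm/s × 864 = 129.6 m/d
Specific discharge q = 129.6 × 0.0022 = 0.2851 m/d
Average linear velocity = 0.2851 / 0.31 = 0.9197 m/d
L = v × T = 0.9197 × 90 = 82.78 m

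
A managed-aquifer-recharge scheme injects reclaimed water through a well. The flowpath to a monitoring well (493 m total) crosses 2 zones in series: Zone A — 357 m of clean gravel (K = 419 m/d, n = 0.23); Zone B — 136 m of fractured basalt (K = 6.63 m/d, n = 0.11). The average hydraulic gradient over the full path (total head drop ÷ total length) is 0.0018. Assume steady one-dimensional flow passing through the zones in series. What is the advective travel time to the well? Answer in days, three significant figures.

2340 days

For zones in series the flux q is common to all zones; the equivalent conductivity is the harmonic (thickness-weighted) mean, K_eq = L_total / Σ(L_j/K_j).
Σ(L/K) = 357/419 + 136/6.63 = 0.8520 + 20.51 = 21.36 d
K_eq = L_total / Σ(L/K) = 493 / 21.36 = 23.08 m/d
q = K_eq · i = 23.08 × 0.0018 = 0.04154 m/d (same in every zone)
Zone A: v = q/n = 0.04154/0.23 = 0.1806 m/d → t_A = 357/0.1806 = 1977 d
Zone B: v = q/n = 0.04154/0.11 = 0.3776 m/d → t_B = 136/0.3776 = 360.2 d
Total t = 1977 + 360.2 = 2337 d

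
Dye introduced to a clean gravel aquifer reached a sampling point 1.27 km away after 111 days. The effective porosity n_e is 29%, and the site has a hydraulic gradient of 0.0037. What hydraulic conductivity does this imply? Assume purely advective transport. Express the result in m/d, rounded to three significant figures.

L = 1.27 km = 1270 m
v = L / t = 1270 / 111 = 11.44 m/d
K = v · n / i = 11.44 × 0.29 / 0.0037 = 897 m/d

897 m/d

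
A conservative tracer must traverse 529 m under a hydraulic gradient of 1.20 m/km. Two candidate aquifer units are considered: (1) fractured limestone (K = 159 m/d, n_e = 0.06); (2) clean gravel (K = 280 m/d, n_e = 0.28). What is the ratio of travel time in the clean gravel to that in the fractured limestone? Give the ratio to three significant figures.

Unit 1 (fractured limestone): v = 159×0.0012/0.06 = 3.180 m/d, t = 529/3.180 = 166.4 d
Unit 2 (clean gravel): v = 280×0.0012/0.28 = 1.200 m/d, t = 529/1.200 = 440.8 d
t(clean gravel) / t(fractured limestone) = 440.8/166.4 = 2.65

2.65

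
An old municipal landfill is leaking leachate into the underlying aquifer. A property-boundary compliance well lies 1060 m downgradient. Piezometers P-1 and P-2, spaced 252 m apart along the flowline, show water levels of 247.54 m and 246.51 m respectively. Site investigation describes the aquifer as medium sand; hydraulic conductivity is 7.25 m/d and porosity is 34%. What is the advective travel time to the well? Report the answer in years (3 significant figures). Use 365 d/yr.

33.3 years

Hydraulic gradient i = (247.54 − 246.51) / 252 = 1.03 / 252 = 0.004087
Darcy flux q = K·i = 7.25 × 0.004087 = 0.02963 m/d
Average linear velocity = 0.02963 / 0.34 = 0.08716 m/d
t = L / v = 1060 / 0.08716 = 12160 d
   = 12160 / 365 = 33.3 yr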